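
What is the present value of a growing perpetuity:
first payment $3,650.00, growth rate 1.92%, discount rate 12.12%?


Formula: PV = C / (r - g)
Spread: r - g = 0.1212 - 0.0192 = 0.102
Substituting: PV = $3,650.00 / 0.102
PV = $35,784.31

$35,784.31


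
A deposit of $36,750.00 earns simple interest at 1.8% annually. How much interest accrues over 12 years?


Formula: I = P * r * t
Substituting: I = $36,750.00 * 0.018 * 12
Step: I = $36,750.00 * 0.216
I = $7,938.00

$7,938.00


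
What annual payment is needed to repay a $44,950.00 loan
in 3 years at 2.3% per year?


Formula: PMT = PV * r / (1 - (1+r)^(-n))
Denominator: 1 - (1 + 0.023)^(-3) = 0.065944
Numerator: $44,950.00 * 0.023 = 1033.85
PMT = 1033.85 / 0.065944 = $15,677.79

$15,677.79


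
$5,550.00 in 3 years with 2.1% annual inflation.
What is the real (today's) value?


Formula: Real value = nominal / (1 + inflation)^years
Price level: (1 + 0.021)^3 = 1.064332
Real value = $5,550.00 / 1.064332 = $5,214.54

$5,214.54


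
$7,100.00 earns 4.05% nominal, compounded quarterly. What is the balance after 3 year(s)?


Formula: FV = P * (1 + r/m)^(m*t)
Period rate: r/m = 0.0405 / 4 = 0.010125
Total periods: m*t = 4 * 3 = 12
Growth factor: (1 + 0.010125)^12 = 1.1285
FV = $7,100.00 * 1.1285 = $8,012.35

$8,012.35


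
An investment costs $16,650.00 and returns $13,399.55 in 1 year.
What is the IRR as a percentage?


Formula: IRR = C1/C0 - 1
Substituting: IRR = $13,399.55 / $16,650.00 - 1
Ratio: 0.804778 - 1 = -0.195222
IRR = -19.5222%

-19.5222%


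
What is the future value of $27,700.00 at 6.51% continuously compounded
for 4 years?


Formula: FV = P * e^(r*t)
Exponent: r*t = 0.0651 * 4 = 0.2604
e^(0.2604) = 1.297449
FV = $27,700.00 * 1.297449 = $35,939.34

$35,939.34


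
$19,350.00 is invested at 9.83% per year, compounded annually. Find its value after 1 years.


Formula: FV = P * (1 + r)^n
Substituting: FV = $19,350.00 * (1 + 0.0983)^1
Growth factor: (1.0983)^1 = 1.0983
FV = $19,350.00 * 1.0983 = $21,252.11

$21,252.11


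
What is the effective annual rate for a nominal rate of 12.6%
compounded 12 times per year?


Formula: EAR = (1 + r/m)^m - 1
Period rate: r/m = 0.126 / 12 = 0.0105
Compounding: (1 + 0.0105)^12 = 1.133537
EAR = 1.133537 - 1 = 0.133537

0.133537


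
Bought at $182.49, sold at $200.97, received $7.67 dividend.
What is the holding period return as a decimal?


Formula: HPR = (P1 - P0 + D) / P0
Gain: $200.97 - $182.49 + $7.67 = $26.15
HPR = $26.15 / $182.49 = 0.1433

0.1433


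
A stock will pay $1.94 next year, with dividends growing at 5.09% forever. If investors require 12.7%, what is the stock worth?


Formula: P = D1 / (r - g)
Spread: r - g = 0.127 - 0.0509 = 0.0761
Substituting: P = $1.94 / 0.0761
P = $25.49

$25.49


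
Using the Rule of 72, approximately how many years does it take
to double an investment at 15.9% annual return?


Formula: Years ≈ 72 / r
Substituting: Years ≈ 72 / 15.9
Years ≈ 4.5

4.5 years


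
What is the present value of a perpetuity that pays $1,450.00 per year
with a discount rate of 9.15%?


Formula: PV = C / r
Substituting: PV = $1,450.00 / 0.0915
PV = $15,846.99

$15,846.99


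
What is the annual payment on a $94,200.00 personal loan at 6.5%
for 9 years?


Formula: PMT = PV * r / (1 - (1+r)^(-n))
Denominator: 1 - (1 + 0.065)^(-9) = 0.432647
Numerator: $94,200.00 * 0.065 = 6123.0
PMT = 6123.0 / 0.432647 = $14,152.42

$14,152.42


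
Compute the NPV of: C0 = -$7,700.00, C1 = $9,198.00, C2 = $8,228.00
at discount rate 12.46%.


Formula: NPV = C0 + C1/(1+r) + C2/(1+r)^2
Discount C1: $9,198.00 / (1 + 0.1246) = $8,178.91
Discount C2: $8,228.00 / (1 + 0.1246)^2 = $6,505.76
NPV = -$7,700.00 + $8,178.91 + $6,505.76 = $6,984.67

$6,984.67


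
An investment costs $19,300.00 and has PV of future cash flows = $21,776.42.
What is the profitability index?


Formula: PI = PV(cash flows) / initial investment
Substituting: PI = $21,776.42 / $19,300.00
PI = 1.1283

1.1283


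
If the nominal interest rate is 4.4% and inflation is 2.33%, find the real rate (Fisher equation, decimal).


Formula: (1 + r_real) = (1 + r_nom) / (1 + inflation)
Substituting: (1 + r_real) = 1.044 / 1.0233
(1 + r_real) = 1.020229
r_real = 1.020229 - 1 = 0.020229

0.020229


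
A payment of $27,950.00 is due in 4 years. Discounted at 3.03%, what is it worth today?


Formula: PV = FV / (1 + r)^n
Substituting: PV = $27,950.00 / (1 + 0.0303)^4
Discount factor: (1.0303)^4 = 1.126821
PV = $27,950.00 / 1.126821 = $24,804.30

$24,804.30


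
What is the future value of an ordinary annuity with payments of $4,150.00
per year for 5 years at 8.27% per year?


Formula: FV = PMT * ((1+r)^n - 1) / r
Growth factor: (1 + 0.0827)^5 = 1.487787
Numerator: 1.487787 - 1 = 0.487787
FV = $4,150.00 * 0.487787 / 0.0827 = $24,477.81

$24,477.81


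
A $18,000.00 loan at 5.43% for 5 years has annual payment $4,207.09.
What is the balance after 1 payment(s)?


Formula: Balance = PV*(1+r)^k - PMT*((1+r)^k - 1)/r
Growth: (1 + 0.0543)^1 = 1.0543
Accumulated factor: ((1+r)^k - 1)/r = 1.0
Balance = $18,000.00 * 1.0543 - $4,207.09 * 1.0
Balance = $14,770.31

$14,770.31


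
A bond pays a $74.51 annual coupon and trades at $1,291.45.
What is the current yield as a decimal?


Formula: Current yield = annual coupon / price
Substituting: CY = $74.51 / $1,291.45
CY = 0.057695

0.057695


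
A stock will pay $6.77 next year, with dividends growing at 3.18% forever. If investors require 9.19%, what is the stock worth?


Formula: P = D1 / (r - g)
Spread: r - g = 0.0919 - 0.0318 = 0.0601
Substituting: P = $6.77 / 0.0601
P = $112.65

$112.65


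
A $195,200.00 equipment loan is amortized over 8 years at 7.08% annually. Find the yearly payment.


Formula: PMT = PV * r / (1 - (1+r)^(-n))
Denominator: 1 - (1 + 0.0708)^(-8) = 0.42146
Numerator: $195,200.00 * 0.0708 = 13820.16
PMT = 13820.16 / 0.42146 = $32,791.12

$32,791.12


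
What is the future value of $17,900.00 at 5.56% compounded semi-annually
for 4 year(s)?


Formula: FV = P * (1 + r/m)^(m*t)
Period rate: r/m = 0.0556 / 2 = 0.0278
Total periods: m*t = 2 * 4 = 8
Growth factor: (1 + 0.0278)^8 = 1.245285
FV = $17,900.00 * 1.245285 = $22,290.61

$22,290.61


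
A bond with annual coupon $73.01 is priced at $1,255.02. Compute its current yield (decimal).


Formula: Current yield = annual coupon / price
Substituting: CY = $73.01 / $1,255.02
CY = 0.058174

0.058174


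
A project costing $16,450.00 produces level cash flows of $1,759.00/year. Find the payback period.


Formula: Payback = investment / annual cash flow
Substituting: Payback = $16,450.00 / $1,759.00
Payback = 9.3519 years

9.3519 years


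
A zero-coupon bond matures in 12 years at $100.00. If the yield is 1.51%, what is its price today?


Formula: Price = FV / (1 + r)^n
Substituting: Price = $100.00 / (1 + 0.0151)^12
Discount factor: (1.0151)^12 = 1.197032
Price = $100.00 / 1.197032 = $83.54

$83.54


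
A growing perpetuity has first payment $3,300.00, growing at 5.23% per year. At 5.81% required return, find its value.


Formula: PV = C / (r - g)
Spread: r - g = 0.0581 - 0.0523 = 0.0058
Substituting: PV = $3,300.00 / 0.0058
PV = $568,965.52

$568,965.52


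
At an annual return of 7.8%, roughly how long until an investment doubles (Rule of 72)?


Formula: Years ≈ 72 / r
Substituting: Years ≈ 72 / 7.8
Years ≈ 9.2

9.2 years


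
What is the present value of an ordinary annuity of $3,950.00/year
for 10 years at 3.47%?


Formula: PV = PMT * (1 - (1+r)^(-n)) / r
Discount factor: (1 + 0.0347)^(-10) = 0.710977
Bracket: 1 - 0.710977 = 0.289023
PV = $3,950.00 * 0.289023 / 0.0347 = $32,900.32

$32,900.32


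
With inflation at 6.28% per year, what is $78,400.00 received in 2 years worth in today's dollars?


Formula: Real value = nominal / (1 + inflation)^years
Price level: (1 + 0.0628)^2 = 1.129544
Real value = $78,400.00 / 1.129544 = $69,408.55

$69,408.55


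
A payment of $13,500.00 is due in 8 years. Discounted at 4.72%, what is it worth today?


Formula: PV = FV / (1 + r)^n
Substituting: PV = $13,500.00 / (1 + 0.0472)^8
Discount factor: (1.0472)^8 = 1.446229
PV = $13,500.00 / 1.446229 = $9,334.62

$9,334.62


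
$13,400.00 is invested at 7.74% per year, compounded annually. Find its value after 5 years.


Formula: FV = P * (1 + r)^n
Substituting: FV = $13,400.00 * (1 + 0.0774)^5
Growth factor: (1.0774)^5 = 1.451727
FV = $13,400.00 * 1.451727 = $19,453.14

$19,453.14


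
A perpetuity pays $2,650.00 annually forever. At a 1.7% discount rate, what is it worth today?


Formula: PV = C / r
Substituting: PV = $2,650.00 / 0.017
PV = $155,882.35

$155,882.35


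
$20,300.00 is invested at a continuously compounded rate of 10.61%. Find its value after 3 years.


Formula: FV = P * e^(r*t)
Exponent: r*t = 0.1061 * 3 = 0.3183
e^(0.3183) = 1.374789
FV = $20,300.00 * 1.374789 = $27,908.21

$27,908.21


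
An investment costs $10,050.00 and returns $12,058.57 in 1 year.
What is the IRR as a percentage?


Formula: IRR = C1/C0 - 1
Substituting: IRR = $12,058.57 / $10,050.00 - 1
Ratio: 1.199858 - 1 = 0.199858
IRR = 19.9858%

19.9858%


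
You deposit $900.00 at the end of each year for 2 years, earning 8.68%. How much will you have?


Formula: FV = PMT * ((1+r)^n - 1) / r
Growth factor: (1 + 0.0868)^2 = 1.181134
Numerator: 1.181134 - 1 = 0.181134
FV = $900.00 * 0.181134 / 0.0868 = $1,878.12

$1,878.12


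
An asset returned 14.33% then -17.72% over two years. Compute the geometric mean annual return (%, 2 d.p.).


Formula: Geometric mean = ((1+r1)*(1+r2))^(1/2) - 1
Product: (1 + 0.1433) * (1 + -0.1772) = 1.1433 * 0.8228 = 0.940707
Square root: 0.940707^0.5 = 0.969901
Geometric mean = 0.969901 - 1 = -0.030099
As percentage: -3.01%

-3.01%


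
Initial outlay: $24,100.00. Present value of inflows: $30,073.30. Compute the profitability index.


Formula: PI = PV(cash flows) / initial investment
Substituting: PI = $30,073.30 / $24,100.00
PI = 1.2479

1.2479


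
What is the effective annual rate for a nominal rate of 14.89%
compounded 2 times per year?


Formula: EAR = (1 + r/m)^m - 1
Period rate: r/m = 0.1489 / 2 = 0.07445
Compounding: (1 + 0.07445)^2 = 1.154443
EAR = 1.154443 - 1 = 0.154443

0.154443


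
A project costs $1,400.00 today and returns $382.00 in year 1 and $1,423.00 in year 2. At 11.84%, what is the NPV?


Formula: NPV = C0 + C1/(1+r) + C2/(1+r)^2
Discount C1: $382.00 / (1 + 0.1184) = $341.56
Discount C2: $1,423.00 / (1 + 0.1184)^2 = $1,137.66
NPV = -$1,400.00 + $341.56 + $1,137.66 = $79.21

$79.21


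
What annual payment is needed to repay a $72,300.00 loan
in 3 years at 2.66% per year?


Formula: PMT = PV * r / (1 - (1+r)^(-n))
Denominator: 1 - (1 + 0.0266)^(-3) = 0.075736
Numerator: $72,300.00 * 0.0266 = 1923.18
PMT = 1923.18 / 0.075736 = $25,393.34

$25,393.34


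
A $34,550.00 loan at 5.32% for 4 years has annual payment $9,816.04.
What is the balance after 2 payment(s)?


Formula: Balance = PV*(1+r)^k - PMT*((1+r)^k - 1)/r
Growth: (1 + 0.0532)^2 = 1.10923
Accumulated factor: ((1+r)^k - 1)/r = 2.0532
Balance = $34,550.00 * 1.10923 - $9,816.04 * 2.0532
Balance = $18,169.61

$18,169.61


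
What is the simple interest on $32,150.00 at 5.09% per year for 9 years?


Formula: I = P * r * t
Substituting: I = $32,150.00 * 0.0509 * 9
Step: I = $32,150.00 * 0.4581
I = $14,727.92

$14,727.92


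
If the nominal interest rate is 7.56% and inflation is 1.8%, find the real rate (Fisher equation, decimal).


Formula: (1 + r_real) = (1 + r_nom) / (1 + inflation)
Substituting: (1 + r_real) = 1.0756 / 1.018
(1 + r_real) = 1.056582
r_real = 1.056582 - 1 = 0.056582

0.056582


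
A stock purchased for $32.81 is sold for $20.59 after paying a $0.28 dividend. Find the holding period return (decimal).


Formula: HPR = (P1 - P0 + D) / P0
Gain: $20.59 - $32.81 + $0.28 = -$11.94
HPR = -$11.94 / $32.81 = -0.3639

-0.3639


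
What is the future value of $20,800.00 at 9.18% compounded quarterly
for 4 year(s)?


Formula: FV = P * (1 + r/m)^(m*t)
Period rate: r/m = 0.0918 / 4 = 0.02295
Total periods: m*t = 4 * 4 = 16
Growth factor: (1 + 0.02295)^16 = 1.437707
FV = $20,800.00 * 1.437707 = $29,904.31

$29,904.31


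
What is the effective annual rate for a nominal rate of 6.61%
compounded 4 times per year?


Formula: EAR = (1 + r/m)^m - 1
Period rate: r/m = 0.0661 / 4 = 0.016525
Compounding: (1 + 0.016525)^4 = 1.067757
EAR = 1.067757 - 1 = 0.067757

0.067757


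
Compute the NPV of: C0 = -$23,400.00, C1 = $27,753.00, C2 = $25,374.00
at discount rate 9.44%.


Formula: NPV = C0 + C1/(1+r) + C2/(1+r)^2
Discount C1: $27,753.00 / (1 + 0.0944) = $25,359.10
Discount C2: $25,374.00 / (1 + 0.0944)^2 = $21,185.40
NPV = -$23,400.00 + $25,359.10 + $21,185.40 = $23,144.51

$23,144.51


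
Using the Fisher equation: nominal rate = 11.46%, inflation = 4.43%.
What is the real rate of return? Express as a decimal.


Formula: (1 + r_real) = (1 + r_nom) / (1 + inflation)
Substituting: (1 + r_real) = 1.1146 / 1.0443
(1 + r_real) = 1.067318
r_real = 1.067318 - 1 = 0.067318

0.067318


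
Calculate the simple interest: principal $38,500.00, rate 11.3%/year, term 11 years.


Formula: I = P * r * t
Substituting: I = $38,500.00 * 0.113 * 11
Step: I = $38,500.00 * 1.243
I = $47,855.50

$47,855.50


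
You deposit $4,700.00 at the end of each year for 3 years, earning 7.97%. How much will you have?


Formula: FV = PMT * ((1+r)^n - 1) / r
Growth factor: (1 + 0.0797)^3 = 1.258663
Numerator: 1.258663 - 1 = 0.258663
FV = $4,700.00 * 0.258663 / 0.0797 = $15,253.62

$15,253.62


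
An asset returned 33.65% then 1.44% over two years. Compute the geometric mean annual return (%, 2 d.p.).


Formula: Geometric mean = ((1+r1)*(1+r2))^(1/2) - 1
Product: (1 + 0.3365) * (1 + 0.0144) = 1.3365 * 1.0144 = 1.355746
Square root: 1.355746^0.5 = 1.164365
Geometric mean = 1.164365 - 1 = 0.164365
As percentage: 16.44%

16.44%


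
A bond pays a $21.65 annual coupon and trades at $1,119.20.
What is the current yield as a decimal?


Formula: Current yield = annual coupon / price
Substituting: CY = $21.65 / $1,119.20
CY = 0.019344

0.019344


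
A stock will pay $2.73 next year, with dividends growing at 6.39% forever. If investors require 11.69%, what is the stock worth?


Formula: P = D1 / (r - g)
Spread: r - g = 0.1169 - 0.0639 = 0.053
Substituting: P = $2.73 / 0.053
P = $51.51

$51.51


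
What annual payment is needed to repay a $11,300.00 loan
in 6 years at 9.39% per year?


Formula: PMT = PV * r / (1 - (1+r)^(-n))
Denominator: 1 - (1 + 0.0939)^(-6) = 0.416374
Numerator: $11,300.00 * 0.0939 = 1061.07
PMT = 1061.07 / 0.416374 = $2,548.35

$2,548.35


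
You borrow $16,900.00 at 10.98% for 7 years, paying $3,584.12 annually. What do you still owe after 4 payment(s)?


Formula: Balance = PV*(1+r)^k - PMT*((1+r)^k - 1)/r
Growth: (1 + 0.1098)^4 = 1.516977
Accumulated factor: ((1+r)^k - 1)/r = 4.708348
Balance = $16,900.00 * 1.516977 - $3,584.12 * 4.708348
Balance = $8,761.62

$8,761.62


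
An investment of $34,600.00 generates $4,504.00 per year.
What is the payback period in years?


Formula: Payback = investment / annual cash flow
Substituting: Payback = $34,600.00 / $4,504.00
Payback = 7.6821 years

7.6821 years


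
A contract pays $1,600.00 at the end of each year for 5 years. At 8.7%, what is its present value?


Formula: PV = PMT * (1 - (1+r)^(-n)) / r
Discount factor: (1 + 0.087)^(-5) = 0.65895
Bracket: 1 - 0.65895 = 0.34105
PV = $1,600.00 * 0.34105 / 0.087 = $6,272.19

$6,272.19


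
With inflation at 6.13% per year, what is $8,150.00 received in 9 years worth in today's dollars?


Formula: Real value = nominal / (1 + inflation)^years
Price level: (1 + 0.0613)^9 = 1.708219
Real value = $8,150.00 / 1.708219 = $4,771.05

$4,771.05


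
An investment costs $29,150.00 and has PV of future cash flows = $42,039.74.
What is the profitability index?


Formula: PI = PV(cash flows) / initial investment
Substituting: PI = $42,039.74 / $29,150.00
PI = 1.4422

1.4422


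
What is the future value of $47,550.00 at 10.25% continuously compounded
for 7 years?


Formula: FV = P * e^(r*t)
Exponent: r*t = 0.1025 * 7 = 0.7175
e^(0.7175) = 2.049304
FV = $47,550.00 * 2.049304 = $97,444.38

$97,444.38


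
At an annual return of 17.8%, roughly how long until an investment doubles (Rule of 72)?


Formula: Years ≈ 72 / r
Substituting: Years ≈ 72 / 17.8
Years ≈ 4.0

4.0 years


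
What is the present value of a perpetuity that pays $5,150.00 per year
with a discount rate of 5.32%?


Formula: PV = C / r
Substituting: PV = $5,150.00 / 0.0532
PV = $96,804.51

$96,804.51


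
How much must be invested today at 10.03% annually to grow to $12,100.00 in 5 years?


Formula: PV = FV / (1 + r)^n
Substituting: PV = $12,100.00 / (1 + 0.1003)^5
Discount factor: (1.1003)^5 = 1.612707
PV = $12,100.00 / 1.612707 = $7,502.91

$7,502.91


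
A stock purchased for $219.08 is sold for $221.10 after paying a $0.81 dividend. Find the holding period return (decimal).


Formula: HPR = (P1 - P0 + D) / P0
Gain: $221.10 - $219.08 + $0.81 = $2.83
HPR = $2.83 / $219.08 = 0.0129

0.0129


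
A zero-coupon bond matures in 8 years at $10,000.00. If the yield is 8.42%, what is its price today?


Formula: Price = FV / (1 + r)^n
Substituting: Price = $10,000.00 / (1 + 0.0842)^8
Discount factor: (1.0842)^8 = 1.909305
Price = $10,000.00 / 1.909305 = $5,237.51

$5,237.51


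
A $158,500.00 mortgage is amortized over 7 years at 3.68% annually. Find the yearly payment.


Formula: PMT = PV * r / (1 - (1+r)^(-n))
Denominator: 1 - (1 + 0.0368)^(-7) = 0.223511
Numerator: $158,500.00 * 0.0368 = 5832.8
PMT = 5832.8 / 0.223511 = $26,096.21

$26,096.21


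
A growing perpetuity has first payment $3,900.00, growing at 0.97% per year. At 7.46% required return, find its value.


Formula: PV = C / (r - g)
Spread: r - g = 0.0746 - 0.0097 = 0.0649
Substituting: PV = $3,900.00 / 0.0649
PV = $60,092.45

$60,092.45


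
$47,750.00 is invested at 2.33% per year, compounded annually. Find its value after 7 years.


Formula: FV = P * (1 + r)^n
Substituting: FV = $47,750.00 * (1 + 0.0233)^7
Growth factor: (1.0233)^7 = 1.174954
FV = $47,750.00 * 1.174954 = $56,104.05

$56,104.05


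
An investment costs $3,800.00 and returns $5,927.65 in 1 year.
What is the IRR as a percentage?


Formula: IRR = C1/C0 - 1
Substituting: IRR = $5,927.65 / $3,800.00 - 1
Ratio: 1.559908 - 1 = 0.559908
IRR = 55.9908%

55.9908%


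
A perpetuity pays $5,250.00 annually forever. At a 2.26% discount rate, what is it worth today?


Formula: PV = C / r
Substituting: PV = $5,250.00 / 0.0226
PV = $232,300.88

$232,300.88


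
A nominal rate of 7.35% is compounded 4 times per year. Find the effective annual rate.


Formula: EAR = (1 + r/m)^m - 1
Period rate: r/m = 0.0735 / 4 = 0.018375
Compounding: (1 + 0.018375)^4 = 1.075551
EAR = 1.075551 - 1 = 0.075551

0.075551


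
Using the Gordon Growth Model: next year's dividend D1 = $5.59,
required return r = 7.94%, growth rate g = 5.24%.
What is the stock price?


Formula: P = D1 / (r - g)
Spread: r - g = 0.0794 - 0.0524 = 0.027
Substituting: P = $5.59 / 0.027
P = $207.04

$207.04


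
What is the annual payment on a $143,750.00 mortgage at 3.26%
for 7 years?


Formula: PMT = PV * r / (1 - (1+r)^(-n))
Denominator: 1 - (1 + 0.0326)^(-7) = 0.201132
Numerator: $143,750.00 * 0.0326 = 4686.25
PMT = 4686.25 / 0.201132 = $23,299.40

$23,299.40


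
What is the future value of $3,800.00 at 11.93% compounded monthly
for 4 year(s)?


Formula: FV = P * (1 + r/m)^(m*t)
Period rate: r/m = 0.1193 / 12 = 0.009942
Total periods: m*t = 12 * 4 = 48
Growth factor: (1 + 0.009942)^48 = 1.607763
FV = $3,800.00 * 1.607763 = $6,109.50

$6,109.50


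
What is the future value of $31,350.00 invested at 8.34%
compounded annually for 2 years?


Formula: FV = P * (1 + r)^n
Substituting: FV = $31,350.00 * (1 + 0.0834)^2
Growth factor: (1.0834)^2 = 1.173756
FV = $31,350.00 * 1.173756 = $36,797.24

$36,797.24


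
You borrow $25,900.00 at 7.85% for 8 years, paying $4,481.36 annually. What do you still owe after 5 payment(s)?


Formula: Balance = PV*(1+r)^k - PMT*((1+r)^k - 1)/r
Growth: (1 + 0.0785)^5 = 1.459153
Accumulated factor: ((1+r)^k - 1)/r = 5.849079
Balance = $25,900.00 * 1.459153 - $4,481.36 * 5.849079
Balance = $11,580.23

$11,580.23


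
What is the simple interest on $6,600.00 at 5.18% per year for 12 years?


Formula: I = P * r * t
Substituting: I = $6,600.00 * 0.0518 * 12
Step: I = $6,600.00 * 0.6216
I = $4,102.56

$4,102.56


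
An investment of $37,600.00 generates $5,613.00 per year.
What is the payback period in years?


Formula: Payback = investment / annual cash flow
Substituting: Payback = $37,600.00 / $5,613.00
Payback = 6.6987 years

6.6987 years


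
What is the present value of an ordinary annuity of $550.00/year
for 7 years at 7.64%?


Formula: PV = PMT * (1 - (1+r)^(-n)) / r
Discount factor: (1 + 0.0764)^(-7) = 0.597289
Bracket: 1 - 0.597289 = 0.402711
PV = $550.00 * 0.402711 / 0.0764 = $2,899.10

$2,899.10


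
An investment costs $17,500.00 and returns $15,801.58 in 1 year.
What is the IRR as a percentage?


Formula: IRR = C1/C0 - 1
Substituting: IRR = $15,801.58 / $17,500.00 - 1
Ratio: 0.902947 - 1 = -0.097053
IRR = -9.7053%

-9.7053%


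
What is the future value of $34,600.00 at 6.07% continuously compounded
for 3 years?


Formula: FV = P * e^(r*t)
Exponent: r*t = 0.0607 * 3 = 0.1821
e^(0.1821) = 1.199734
FV = $34,600.00 * 1.199734 = $41,510.80

$41,510.80


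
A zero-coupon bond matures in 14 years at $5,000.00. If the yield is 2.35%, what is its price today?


Formula: Price = FV / (1 + r)^n
Substituting: Price = $5,000.00 / (1 + 0.0235)^14
Discount factor: (1.0235)^14 = 1.384299
Price = $5,000.00 / 1.384299 = $3,611.94

$3,611.94


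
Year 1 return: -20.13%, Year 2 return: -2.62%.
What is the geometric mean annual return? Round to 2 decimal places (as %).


Formula: Geometric mean = ((1+r1)*(1+r2))^(1/2) - 1
Product: (1 + -0.2013) * (1 + -0.0262) = 0.7987 * 0.9738 = 0.777774
Square root: 0.777774^0.5 = 0.881915
Geometric mean = 0.881915 - 1 = -0.118085
As percentage: -11.81%

-11.81%


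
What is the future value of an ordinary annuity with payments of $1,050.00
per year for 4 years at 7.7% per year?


Formula: FV = PMT * ((1+r)^n - 1) / r
Growth factor: (1 + 0.077)^4 = 1.345435
Numerator: 1.345435 - 1 = 0.345435
FV = $1,050.00 * 0.345435 / 0.077 = $4,710.48

$4,710.48


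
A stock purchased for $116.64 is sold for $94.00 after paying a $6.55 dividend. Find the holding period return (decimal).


Formula: HPR = (P1 - P0 + D) / P0
Gain: $94.00 - $116.64 + $6.55 = -$16.09
HPR = -$16.09 / $116.64 = -0.1379

-0.1379


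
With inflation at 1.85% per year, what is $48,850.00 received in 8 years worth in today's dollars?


Formula: Real value = nominal / (1 + inflation)^years
Price level: (1 + 0.0185)^8 = 1.157946
Real value = $48,850.00 / 1.157946 = $42,186.77

$42,186.77


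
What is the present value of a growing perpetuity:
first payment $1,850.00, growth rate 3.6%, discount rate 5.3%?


Formula: PV = C / (r - g)
Spread: r - g = 0.053 - 0.036 = 0.017
Substituting: PV = $1,850.00 / 0.017
PV = $108,823.53

$108,823.53


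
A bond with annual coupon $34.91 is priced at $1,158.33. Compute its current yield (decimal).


Formula: Current yield = annual coupon / price
Substituting: CY = $34.91 / $1,158.33
CY = 0.030138

0.030138


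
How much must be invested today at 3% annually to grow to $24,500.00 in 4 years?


Formula: PV = FV / (1 + r)^n
Substituting: PV = $24,500.00 / (1 + 0.03)^4
Discount factor: (1.03)^4 = 1.125509
PV = $24,500.00 / 1.125509 = $21,767.93

$21,767.93


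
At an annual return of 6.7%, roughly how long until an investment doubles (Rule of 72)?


Formula: Years ≈ 72 / r
Substituting: Years ≈ 72 / 6.7
Years ≈ 10.7

10.7 years


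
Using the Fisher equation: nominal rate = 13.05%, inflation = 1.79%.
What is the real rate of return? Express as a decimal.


Formula: (1 + r_real) = (1 + r_nom) / (1 + inflation)
Substituting: (1 + r_real) = 1.1305 / 1.0179
(1 + r_real) = 1.11062
r_real = 1.11062 - 1 = 0.11062

0.11062


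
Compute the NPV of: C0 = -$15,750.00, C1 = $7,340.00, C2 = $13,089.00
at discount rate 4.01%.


Formula: NPV = C0 + C1/(1+r) + C2/(1+r)^2
Discount C1: $7,340.00 / (1 + 0.0401) = $7,057.01
Discount C2: $13,089.00 / (1 + 0.0401)^2 = $12,099.19
NPV = -$15,750.00 + $7,057.01 + $12,099.19 = $3,406.20

$3,406.20


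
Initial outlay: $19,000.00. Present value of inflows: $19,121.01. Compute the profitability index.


Formula: PI = PV(cash flows) / initial investment
Substituting: PI = $19,121.01 / $19,000.00
PI = 1.0064

1.0064


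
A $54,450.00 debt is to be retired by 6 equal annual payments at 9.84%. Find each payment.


Formula: PMT = PV * r / (1 - (1+r)^(-n))
Denominator: 1 - (1 + 0.0984)^(-6) = 0.430575
Numerator: $54,450.00 * 0.0984 = 5357.88
PMT = 5357.88 / 0.430575 = $12,443.56

$12,443.56


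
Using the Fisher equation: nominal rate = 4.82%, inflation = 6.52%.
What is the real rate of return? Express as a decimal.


Formula: (1 + r_real) = (1 + r_nom) / (1 + inflation)
Substituting: (1 + r_real) = 1.0482 / 1.0652
(1 + r_real) = 0.984041
r_real = 0.984041 - 1 = -0.015959

-0.015959


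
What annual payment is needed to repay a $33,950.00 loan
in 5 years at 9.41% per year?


Formula: PMT = PV * r / (1 - (1+r)^(-n))
Denominator: 1 - (1 + 0.0941)^(-5) = 0.362155
Numerator: $33,950.00 * 0.0941 = 3194.695
PMT = 3194.695 / 0.362155 = $8,821.34

$8,821.34


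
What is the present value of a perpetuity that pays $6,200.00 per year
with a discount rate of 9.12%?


Formula: PV = C / r
Substituting: PV = $6,200.00 / 0.0912
PV = $67,982.46

$67,982.46


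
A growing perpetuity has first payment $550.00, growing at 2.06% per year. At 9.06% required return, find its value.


Formula: PV = C / (r - g)
Spread: r - g = 0.0906 - 0.0206 = 0.07
Substituting: PV = $550.00 / 0.07
PV = $7,857.14

$7,857.14


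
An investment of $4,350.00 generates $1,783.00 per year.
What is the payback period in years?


Formula: Payback = investment / annual cash flow
Substituting: Payback = $4,350.00 / $1,783.00
Payback = 2.4397 years

2.4397 years


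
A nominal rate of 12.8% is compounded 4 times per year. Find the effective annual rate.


Formula: EAR = (1 + r/m)^m - 1
Period rate: r/m = 0.128 / 4 = 0.032
Compounding: (1 + 0.032)^4 = 1.134276
EAR = 1.134276 - 1 = 0.134276

0.134276


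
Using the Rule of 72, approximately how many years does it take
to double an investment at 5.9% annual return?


Formula: Years ≈ 72 / r
Substituting: Years ≈ 72 / 5.9
Years ≈ 12.2

12.2 years


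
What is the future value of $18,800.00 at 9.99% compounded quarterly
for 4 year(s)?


Formula: FV = P * (1 + r/m)^(m*t)
Period rate: r/m = 0.0999 / 4 = 0.024975
Total periods: m*t = 4 * 4 = 16
Growth factor: (1 + 0.024975)^16 = 1.483926
FV = $18,800.00 * 1.483926 = $27,897.82

$27,897.82


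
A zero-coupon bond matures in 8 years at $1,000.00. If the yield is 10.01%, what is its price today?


Formula: Price = FV / (1 + r)^n
Substituting: Price = $1,000.00 / (1 + 0.1001)^8
Discount factor: (1.1001)^8 = 2.145148
Price = $1,000.00 / 2.145148 = $466.17

$466.17


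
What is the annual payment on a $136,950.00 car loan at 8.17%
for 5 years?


Formula: PMT = PV * r / (1 - (1+r)^(-n))
Denominator: 1 - (1 + 0.0817)^(-5) = 0.324748
Numerator: $136,950.00 * 0.0817 = 11188.815
PMT = 11188.815 / 0.324748 = $34,453.83

$34,453.83


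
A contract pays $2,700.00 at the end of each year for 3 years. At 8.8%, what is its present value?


Formula: PV = PMT * (1 - (1+r)^(-n)) / r
Discount factor: (1 + 0.088)^(-3) = 0.77645
Bracket: 1 - 0.77645 = 0.22355
PV = $2,700.00 * 0.22355 / 0.088 = $6,858.93

$6,858.93


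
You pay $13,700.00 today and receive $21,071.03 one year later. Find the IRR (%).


Formula: IRR = C1/C0 - 1
Substituting: IRR = $21,071.03 / $13,700.00 - 1
Ratio: 1.538031 - 1 = 0.538031
IRR = 53.8031%

53.8031%


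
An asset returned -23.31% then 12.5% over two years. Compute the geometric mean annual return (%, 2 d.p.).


Formula: Geometric mean = ((1+r1)*(1+r2))^(1/2) - 1
Product: (1 + -0.2331) * (1 + 0.125) = 0.7669 * 1.125 = 0.862762
Square root: 0.862762^0.5 = 0.92885
Geometric mean = 0.92885 - 1 = -0.07115
As percentage: -7.11%

-7.11%


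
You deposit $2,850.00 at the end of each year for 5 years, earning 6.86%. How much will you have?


Formula: FV = PMT * ((1+r)^n - 1) / r
Growth factor: (1 + 0.0686)^5 = 1.3934
Numerator: 1.3934 - 1 = 0.3934
FV = $2,850.00 * 0.3934 / 0.0686 = $16,343.88

$16,343.88


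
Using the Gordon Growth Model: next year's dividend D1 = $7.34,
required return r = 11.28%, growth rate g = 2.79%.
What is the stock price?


Formula: P = D1 / (r - g)
Spread: r - g = 0.1128 - 0.0279 = 0.0849
Substituting: P = $7.34 / 0.0849
P = $86.45

$86.45


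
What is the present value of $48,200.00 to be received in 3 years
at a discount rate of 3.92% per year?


Formula: PV = FV / (1 + r)^n
Substituting: PV = $48,200.00 / (1 + 0.0392)^3
Discount factor: (1.0392)^3 = 1.12227
PV = $48,200.00 / 1.12227 = $42,948.66

$42,948.66


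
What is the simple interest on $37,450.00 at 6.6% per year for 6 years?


Formula: I = P * r * t
Substituting: I = $37,450.00 * 0.066 * 6
Step: I = $37,450.00 * 0.396
I = $14,830.20

$14,830.20


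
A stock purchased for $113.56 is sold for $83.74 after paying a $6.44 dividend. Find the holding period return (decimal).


Formula: HPR = (P1 - P0 + D) / P0
Gain: $83.74 - $113.56 + $6.44 = -$23.38
HPR = -$23.38 / $113.56 = -0.2059

-0.2059


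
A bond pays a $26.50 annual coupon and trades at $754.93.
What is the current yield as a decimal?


Formula: Current yield = annual coupon / price
Substituting: CY = $26.50 / $754.93
CY = 0.035103

0.035103


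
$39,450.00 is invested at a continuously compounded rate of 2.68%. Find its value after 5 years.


Formula: FV = P * e^(r*t)
Exponent: r*t = 0.0268 * 5 = 0.134
e^(0.134) = 1.143393
FV = $39,450.00 * 1.143393 = $45,106.85

$45,106.85


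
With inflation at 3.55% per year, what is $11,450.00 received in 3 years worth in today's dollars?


Formula: Real value = nominal / (1 + inflation)^years
Price level: (1 + 0.0355)^3 = 1.110325
Real value = $11,450.00 / 1.110325 = $10,312.29

$10,312.29


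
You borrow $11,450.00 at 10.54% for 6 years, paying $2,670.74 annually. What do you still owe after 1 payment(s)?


Formula: Balance = PV*(1+r)^k - PMT*((1+r)^k - 1)/r
Growth: (1 + 0.1054)^1 = 1.1054
Accumulated factor: ((1+r)^k - 1)/r = 1.0
Balance = $11,450.00 * 1.1054 - $2,670.74 * 1.0
Balance = $9,986.09

$9,986.09


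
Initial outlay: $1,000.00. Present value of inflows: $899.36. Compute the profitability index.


Formula: PI = PV(cash flows) / initial investment
Substituting: PI = $899.36 / $1,000.00
PI = 0.8994

0.8994


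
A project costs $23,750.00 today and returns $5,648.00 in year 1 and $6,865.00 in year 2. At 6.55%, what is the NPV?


Formula: NPV = C0 + C1/(1+r) + C2/(1+r)^2
Discount C1: $5,648.00 / (1 + 0.0655) = $5,300.80
Discount C2: $6,865.00 / (1 + 0.0655)^2 = $6,046.91
NPV = -$23,750.00 + $5,300.80 + $6,046.91 = -$12,402.29

-$12,402.29


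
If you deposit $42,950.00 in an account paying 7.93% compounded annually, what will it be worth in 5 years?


Formula: FV = P * (1 + r)^n
Substituting: FV = $42,950.00 * (1 + 0.0793)^5
Growth factor: (1.0793)^5 = 1.464573
FV = $42,950.00 * 1.464573 = $62,903.39

$62,903.39


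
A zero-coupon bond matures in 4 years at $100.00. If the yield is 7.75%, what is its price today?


Formula: Price = FV / (1 + r)^n
Substituting: Price = $100.00 / (1 + 0.0775)^4
Discount factor: (1.0775)^4 = 1.347936
Price = $100.00 / 1.347936 = $74.19

$74.19


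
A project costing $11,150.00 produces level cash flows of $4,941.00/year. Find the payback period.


Formula: Payback = investment / annual cash flow
Substituting: Payback = $11,150.00 / $4,941.00
Payback = 2.2566 years

2.2566 years


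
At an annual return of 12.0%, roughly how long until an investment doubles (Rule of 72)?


Formula: Years ≈ 72 / r
Substituting: Years ≈ 72 / 12.0
Years ≈ 6.0

6.0 years


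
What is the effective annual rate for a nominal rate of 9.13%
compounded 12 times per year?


Formula: EAR = (1 + r/m)^m - 1
Period rate: r/m = 0.0913 / 12 = 0.007608
Compounding: (1 + 0.007608)^12 = 1.095219
EAR = 1.095219 - 1 = 0.095219

0.095219


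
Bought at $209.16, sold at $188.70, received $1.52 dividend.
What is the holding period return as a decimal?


Formula: HPR = (P1 - P0 + D) / P0
Gain: $188.70 - $209.16 + $1.52 = -$18.94
HPR = -$18.94 / $209.16 = -0.0906

-0.0906


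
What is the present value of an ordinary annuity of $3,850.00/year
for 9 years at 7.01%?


Formula: PV = PMT * (1 - (1+r)^(-n)) / r
Discount factor: (1 + 0.0701)^(-9) = 0.543476
Bracket: 1 - 0.543476 = 0.456524
PV = $3,850.00 * 0.456524 / 0.0701 = $25,072.98

$25,072.98


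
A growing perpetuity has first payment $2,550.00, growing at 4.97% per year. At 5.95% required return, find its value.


Formula: PV = C / (r - g)
Spread: r - g = 0.0595 - 0.0497 = 0.0098
Substituting: PV = $2,550.00 / 0.0098
PV = $260,204.08

$260,204.08


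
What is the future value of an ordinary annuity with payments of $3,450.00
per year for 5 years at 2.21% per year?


Formula: FV = PMT * ((1+r)^n - 1) / r
Growth factor: (1 + 0.0221)^5 = 1.115493
Numerator: 1.115493 - 1 = 0.115493
FV = $3,450.00 * 0.115493 / 0.0221 = $18,029.49

$18,029.49


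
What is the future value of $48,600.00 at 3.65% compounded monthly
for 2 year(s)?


Formula: FV = P * (1 + r/m)^(m*t)
Period rate: r/m = 0.0365 / 12 = 0.003042
Total periods: m*t = 12 * 2 = 24
Growth factor: (1 + 0.003042)^24 = 1.075611
FV = $48,600.00 * 1.075611 = $52,274.71

$52,274.71


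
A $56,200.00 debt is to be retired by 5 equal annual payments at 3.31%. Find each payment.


Formula: PMT = PV * r / (1 - (1+r)^(-n))
Denominator: 1 - (1 + 0.0331)^(-5) = 0.150256
Numerator: $56,200.00 * 0.0331 = 1860.22
PMT = 1860.22 / 0.150256 = $12,380.35

$12,380.35


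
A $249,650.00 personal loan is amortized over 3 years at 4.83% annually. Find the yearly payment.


Formula: PMT = PV * r / (1 - (1+r)^(-n))
Denominator: 1 - (1 + 0.0483)^(-3) = 0.131953
Numerator: $249,650.00 * 0.0483 = 12058.095
PMT = 12058.095 / 0.131953 = $91,381.74

$91,381.74


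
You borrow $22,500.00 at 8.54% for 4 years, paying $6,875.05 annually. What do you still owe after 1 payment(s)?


Formula: Balance = PV*(1+r)^k - PMT*((1+r)^k - 1)/r
Growth: (1 + 0.0854)^1 = 1.0854
Accumulated factor: ((1+r)^k - 1)/r = 1.0
Balance = $22,500.00 * 1.0854 - $6,875.05 * 1.0
Balance = $17,546.45

$17,546.45


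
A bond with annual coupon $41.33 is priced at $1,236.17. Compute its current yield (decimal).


Formula: Current yield = annual coupon / price
Substituting: CY = $41.33 / $1,236.17
CY = 0.033434

0.033434


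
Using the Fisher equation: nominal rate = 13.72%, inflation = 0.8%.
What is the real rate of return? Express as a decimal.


Formula: (1 + r_real) = (1 + r_nom) / (1 + inflation)
Substituting: (1 + r_real) = 1.1372 / 1.008
(1 + r_real) = 1.128175
r_real = 1.128175 - 1 = 0.128175

0.128175


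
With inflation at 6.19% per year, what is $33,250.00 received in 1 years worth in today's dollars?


Formula: Real value = nominal / (1 + inflation)^years
Price level: (1 + 0.0619)^1 = 1.0619
Real value = $33,250.00 / 1.0619 = $31,311.80

$31,311.80


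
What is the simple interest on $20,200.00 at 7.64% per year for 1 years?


Formula: I = P * r * t
Substituting: I = $20,200.00 * 0.0764 * 1
Step: I = $20,200.00 * 0.0764
I = $1,543.28

$1,543.28


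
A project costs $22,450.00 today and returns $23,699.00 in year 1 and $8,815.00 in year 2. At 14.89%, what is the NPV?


Formula: NPV = C0 + C1/(1+r) + C2/(1+r)^2
Discount C1: $23,699.00 / (1 + 0.1489) = $20,627.56
Discount C2: $8,815.00 / (1 + 0.1489)^2 = $6,678.18
NPV = -$22,450.00 + $20,627.56 + $6,678.18 = $4,855.73

$4,855.73


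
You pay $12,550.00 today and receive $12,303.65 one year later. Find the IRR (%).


Formula: IRR = C1/C0 - 1
Substituting: IRR = $12,303.65 / $12,550.00 - 1
Ratio: 0.980371 - 1 = -0.019629
IRR = -1.9629%

-1.9629%


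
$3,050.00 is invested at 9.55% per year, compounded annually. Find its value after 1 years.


Formula: FV = P * (1 + r)^n
Substituting: FV = $3,050.00 * (1 + 0.0955)^1
Growth factor: (1.0955)^1 = 1.0955
FV = $3,050.00 * 1.0955 = $3,341.28

$3,341.28


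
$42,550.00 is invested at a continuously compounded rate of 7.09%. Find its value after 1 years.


Formula: FV = P * e^(r*t)
Exponent: r*t = 0.0709 * 1 = 0.0709
e^(0.0709) = 1.073474
FV = $42,550.00 * 1.073474 = $45,676.31

$45,676.31


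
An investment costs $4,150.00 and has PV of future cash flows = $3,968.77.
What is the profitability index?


Formula: PI = PV(cash flows) / initial investment
Substituting: PI = $3,968.77 / $4,150.00
PI = 0.9563

0.9563


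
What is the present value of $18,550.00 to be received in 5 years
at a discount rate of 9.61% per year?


Formula: PV = FV / (1 + r)^n
Substituting: PV = $18,550.00 / (1 + 0.0961)^5
Discount factor: (1.0961)^5 = 1.582162
PV = $18,550.00 / 1.582162 = $11,724.46

$11,724.46


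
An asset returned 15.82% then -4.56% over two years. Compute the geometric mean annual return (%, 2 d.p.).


Formula: Geometric mean = ((1+r1)*(1+r2))^(1/2) - 1
Product: (1 + 0.1582) * (1 + -0.0456) = 1.1582 * 0.9544 = 1.105386
Square root: 1.105386^0.5 = 1.051373
Geometric mean = 1.051373 - 1 = 0.051373
As percentage: 5.14%

5.14%


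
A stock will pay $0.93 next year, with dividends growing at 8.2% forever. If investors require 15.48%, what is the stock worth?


Formula: P = D1 / (r - g)
Spread: r - g = 0.1548 - 0.082 = 0.0728
Substituting: P = $0.93 / 0.0728
P = $12.77

$12.77


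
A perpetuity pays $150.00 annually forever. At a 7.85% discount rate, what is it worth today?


Formula: PV = C / r
Substituting: PV = $150.00 / 0.0785
PV = $1,910.83

$1,910.83


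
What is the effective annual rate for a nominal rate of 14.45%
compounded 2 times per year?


Formula: EAR = (1 + r/m)^m - 1
Period rate: r/m = 0.1445 / 2 = 0.07225
Compounding: (1 + 0.07225)^2 = 1.14972
EAR = 1.14972 - 1 = 0.14972

0.14972


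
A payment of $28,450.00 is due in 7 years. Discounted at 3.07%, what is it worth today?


Formula: PV = FV / (1 + r)^n
Substituting: PV = $28,450.00 / (1 + 0.0307)^7
Discount factor: (1.0307)^7 = 1.235737
PV = $28,450.00 / 1.235737 = $23,022.70

$23,022.70


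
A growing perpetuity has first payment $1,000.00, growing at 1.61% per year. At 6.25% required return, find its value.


Formula: PV = C / (r - g)
Spread: r - g = 0.0625 - 0.0161 = 0.0464
Substituting: PV = $1,000.00 / 0.0464
PV = $21,551.72

$21,551.72


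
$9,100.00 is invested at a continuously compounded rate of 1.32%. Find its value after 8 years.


Formula: FV = P * e^(r*t)
Exponent: r*t = 0.0132 * 8 = 0.1056
e^(0.1056) = 1.111377
FV = $9,100.00 * 1.111377 = $10,113.53

$10,113.53


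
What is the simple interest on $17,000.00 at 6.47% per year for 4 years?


Formula: I = P * r * t
Substituting: I = $17,000.00 * 0.0647 * 4
Step: I = $17,000.00 * 0.2588
I = $4,399.60

$4,399.60


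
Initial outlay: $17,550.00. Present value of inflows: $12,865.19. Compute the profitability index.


Formula: PI = PV(cash flows) / initial investment
Substituting: PI = $12,865.19 / $17,550.00
PI = 0.7331

0.7331
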